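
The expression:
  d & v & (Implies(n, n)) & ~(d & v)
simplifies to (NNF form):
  False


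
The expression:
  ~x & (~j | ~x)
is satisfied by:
  {x: False}


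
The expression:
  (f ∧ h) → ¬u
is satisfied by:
  {h: False, u: False, f: False}
  {f: True, h: False, u: False}
  {u: True, h: False, f: False}
  {f: True, u: True, h: False}
  {h: True, f: False, u: False}
  {f: True, h: True, u: False}
  {u: True, h: True, f: False}


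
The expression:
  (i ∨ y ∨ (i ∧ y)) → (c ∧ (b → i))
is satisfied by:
  {c: True, y: False, b: False, i: False}
  {i: True, c: True, y: False, b: False}
  {b: True, c: True, y: False, i: False}
  {i: True, b: True, c: True, y: False}
  {y: True, c: True, i: False, b: False}
  {i: True, y: True, c: True, b: False}
  {i: True, b: True, y: True, c: True}
  {i: False, c: False, y: False, b: False}
  {b: True, i: False, c: False, y: False}


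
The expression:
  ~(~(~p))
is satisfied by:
  {p: False}


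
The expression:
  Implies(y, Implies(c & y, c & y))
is always true.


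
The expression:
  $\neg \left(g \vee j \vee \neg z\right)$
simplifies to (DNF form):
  $z \wedge \neg g \wedge \neg j$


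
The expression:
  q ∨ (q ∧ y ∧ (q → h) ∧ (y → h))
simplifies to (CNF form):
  q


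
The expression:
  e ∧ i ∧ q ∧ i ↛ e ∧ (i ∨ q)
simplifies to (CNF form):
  False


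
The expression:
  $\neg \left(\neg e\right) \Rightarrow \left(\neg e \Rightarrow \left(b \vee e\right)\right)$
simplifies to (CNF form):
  $\text{True}$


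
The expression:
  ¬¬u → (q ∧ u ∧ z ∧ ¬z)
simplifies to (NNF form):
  ¬u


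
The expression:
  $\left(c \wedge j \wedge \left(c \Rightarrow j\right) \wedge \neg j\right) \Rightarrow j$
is always true.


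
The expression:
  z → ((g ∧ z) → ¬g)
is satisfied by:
  {g: False, z: False}
  {z: True, g: False}
  {g: True, z: False}


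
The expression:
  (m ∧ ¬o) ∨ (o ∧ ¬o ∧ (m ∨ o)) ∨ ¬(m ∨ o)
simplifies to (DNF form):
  ¬o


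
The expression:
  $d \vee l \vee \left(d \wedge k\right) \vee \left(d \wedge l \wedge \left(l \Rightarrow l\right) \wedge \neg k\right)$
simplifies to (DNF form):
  $d \vee l$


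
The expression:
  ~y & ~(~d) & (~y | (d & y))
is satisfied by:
  {d: True, y: False}


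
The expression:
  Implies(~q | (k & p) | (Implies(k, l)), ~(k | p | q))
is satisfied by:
  {p: False, k: False, q: False, l: False}
  {l: True, p: False, k: False, q: False}
  {q: True, k: True, p: False, l: False}


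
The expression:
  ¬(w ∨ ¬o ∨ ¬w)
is never true.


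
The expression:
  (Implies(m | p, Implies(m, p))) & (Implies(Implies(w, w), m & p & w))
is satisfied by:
  {m: True, p: True, w: True}


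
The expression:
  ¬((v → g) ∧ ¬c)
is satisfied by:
  {c: True, v: True, g: False}
  {c: True, g: False, v: False}
  {c: True, v: True, g: True}
  {c: True, g: True, v: False}
  {v: True, g: False, c: False}


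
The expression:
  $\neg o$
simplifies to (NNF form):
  $\neg o$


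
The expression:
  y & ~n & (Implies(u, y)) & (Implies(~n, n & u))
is never true.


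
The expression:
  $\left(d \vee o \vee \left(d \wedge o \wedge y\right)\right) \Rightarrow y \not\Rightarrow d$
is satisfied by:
  {y: True, o: False, d: False}
  {o: False, d: False, y: False}
  {y: True, o: True, d: False}


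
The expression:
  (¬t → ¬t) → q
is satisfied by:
  {q: True}


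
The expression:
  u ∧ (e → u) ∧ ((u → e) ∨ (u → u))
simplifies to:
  u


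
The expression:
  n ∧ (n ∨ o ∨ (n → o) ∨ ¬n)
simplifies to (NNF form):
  n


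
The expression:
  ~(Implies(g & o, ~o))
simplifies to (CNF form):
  g & o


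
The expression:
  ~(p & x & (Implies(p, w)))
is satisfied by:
  {p: False, x: False, w: False}
  {w: True, p: False, x: False}
  {x: True, p: False, w: False}
  {w: True, x: True, p: False}
  {p: True, w: False, x: False}
  {w: True, p: True, x: False}
  {x: True, p: True, w: False}


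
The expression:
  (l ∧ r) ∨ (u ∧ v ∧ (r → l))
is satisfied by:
  {r: True, l: True, u: True, v: True}
  {r: True, l: True, u: True, v: False}
  {r: True, l: True, v: True, u: False}
  {r: True, l: True, v: False, u: False}
  {l: True, u: True, v: True, r: False}
  {u: True, v: True, l: False, r: False}


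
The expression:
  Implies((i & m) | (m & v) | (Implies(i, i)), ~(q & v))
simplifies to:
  ~q | ~v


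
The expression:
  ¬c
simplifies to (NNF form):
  ¬c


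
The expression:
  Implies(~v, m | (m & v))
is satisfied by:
  {m: True, v: True}
  {m: True, v: False}
  {v: True, m: False}


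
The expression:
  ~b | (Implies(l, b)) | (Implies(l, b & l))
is always true.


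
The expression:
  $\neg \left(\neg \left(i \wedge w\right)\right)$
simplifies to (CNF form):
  $i \wedge w$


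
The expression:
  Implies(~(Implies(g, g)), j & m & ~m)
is always true.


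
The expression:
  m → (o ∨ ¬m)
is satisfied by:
  {o: True, m: False}
  {m: False, o: False}
  {m: True, o: True}


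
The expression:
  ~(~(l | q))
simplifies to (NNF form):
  l | q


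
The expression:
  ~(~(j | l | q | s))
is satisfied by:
  {q: True, l: True, s: True, j: True}
  {q: True, l: True, s: True, j: False}
  {q: True, l: True, j: True, s: False}
  {q: True, l: True, j: False, s: False}
  {q: True, s: True, j: True, l: False}
  {q: True, s: True, j: False, l: False}
  {q: True, s: False, j: True, l: False}
  {q: True, s: False, j: False, l: False}
  {l: True, s: True, j: True, q: False}
  {l: True, s: True, j: False, q: False}
  {l: True, j: True, s: False, q: False}
  {l: True, j: False, s: False, q: False}
  {s: True, j: True, l: False, q: False}
  {s: True, l: False, j: False, q: False}
  {j: True, l: False, s: False, q: False}


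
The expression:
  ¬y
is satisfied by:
  {y: False}


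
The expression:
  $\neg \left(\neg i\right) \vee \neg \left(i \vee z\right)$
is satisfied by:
  {i: True, z: False}
  {z: False, i: False}
  {z: True, i: True}


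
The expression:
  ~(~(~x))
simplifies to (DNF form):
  ~x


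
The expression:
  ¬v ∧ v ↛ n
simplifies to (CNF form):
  False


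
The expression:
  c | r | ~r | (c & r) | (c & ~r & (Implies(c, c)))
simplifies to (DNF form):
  True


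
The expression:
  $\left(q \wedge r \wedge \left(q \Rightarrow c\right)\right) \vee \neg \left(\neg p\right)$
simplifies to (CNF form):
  $\left(c \vee p\right) \wedge \left(p \vee q\right) \wedge \left(p \vee r\right)$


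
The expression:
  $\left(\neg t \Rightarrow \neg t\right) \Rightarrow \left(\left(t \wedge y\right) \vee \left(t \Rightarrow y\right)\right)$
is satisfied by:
  {y: True, t: False}
  {t: False, y: False}
  {t: True, y: True}


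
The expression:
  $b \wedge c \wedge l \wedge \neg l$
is never true.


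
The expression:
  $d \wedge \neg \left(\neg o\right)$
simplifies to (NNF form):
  $d \wedge o$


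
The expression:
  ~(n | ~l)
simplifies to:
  l & ~n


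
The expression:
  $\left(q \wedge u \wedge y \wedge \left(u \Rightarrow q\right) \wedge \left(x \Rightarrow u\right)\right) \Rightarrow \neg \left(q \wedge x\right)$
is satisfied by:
  {u: False, q: False, x: False, y: False}
  {y: True, u: False, q: False, x: False}
  {x: True, u: False, q: False, y: False}
  {y: True, x: True, u: False, q: False}
  {q: True, y: False, u: False, x: False}
  {y: True, q: True, u: False, x: False}
  {x: True, q: True, y: False, u: False}
  {y: True, x: True, q: True, u: False}
  {u: True, x: False, q: False, y: False}
  {y: True, u: True, x: False, q: False}
  {x: True, u: True, y: False, q: False}
  {y: True, x: True, u: True, q: False}
  {q: True, u: True, x: False, y: False}
  {y: True, q: True, u: True, x: False}
  {x: True, q: True, u: True, y: False}


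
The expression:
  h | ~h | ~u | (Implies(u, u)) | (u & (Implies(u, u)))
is always true.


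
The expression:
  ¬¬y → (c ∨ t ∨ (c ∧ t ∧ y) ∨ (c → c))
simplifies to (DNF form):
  True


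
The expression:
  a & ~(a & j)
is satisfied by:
  {a: True, j: False}


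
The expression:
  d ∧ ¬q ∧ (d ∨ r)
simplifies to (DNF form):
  d ∧ ¬q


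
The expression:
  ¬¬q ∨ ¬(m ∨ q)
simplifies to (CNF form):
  q ∨ ¬m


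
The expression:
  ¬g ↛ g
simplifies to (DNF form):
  True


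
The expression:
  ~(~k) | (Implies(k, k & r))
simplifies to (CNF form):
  True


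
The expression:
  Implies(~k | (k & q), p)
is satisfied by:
  {p: True, k: True, q: False}
  {p: True, k: False, q: False}
  {q: True, p: True, k: True}
  {q: True, p: True, k: False}
  {k: True, q: False, p: False}


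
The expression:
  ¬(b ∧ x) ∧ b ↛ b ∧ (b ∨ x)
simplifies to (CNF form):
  False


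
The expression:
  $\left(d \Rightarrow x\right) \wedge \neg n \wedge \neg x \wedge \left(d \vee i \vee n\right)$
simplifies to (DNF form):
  $i \wedge \neg d \wedge \neg n \wedge \neg x$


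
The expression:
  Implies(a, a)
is always true.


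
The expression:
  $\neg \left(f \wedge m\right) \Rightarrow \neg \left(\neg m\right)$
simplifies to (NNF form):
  $m$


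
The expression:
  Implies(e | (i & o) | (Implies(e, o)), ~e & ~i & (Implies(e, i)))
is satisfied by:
  {i: False, e: False}


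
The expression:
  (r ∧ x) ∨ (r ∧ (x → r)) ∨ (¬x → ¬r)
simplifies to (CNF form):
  True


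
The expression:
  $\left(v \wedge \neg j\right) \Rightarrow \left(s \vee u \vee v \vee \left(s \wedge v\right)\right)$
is always true.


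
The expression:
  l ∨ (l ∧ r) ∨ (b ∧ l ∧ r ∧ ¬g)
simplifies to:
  l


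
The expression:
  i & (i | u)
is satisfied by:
  {i: True}


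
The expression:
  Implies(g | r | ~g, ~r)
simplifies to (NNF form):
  ~r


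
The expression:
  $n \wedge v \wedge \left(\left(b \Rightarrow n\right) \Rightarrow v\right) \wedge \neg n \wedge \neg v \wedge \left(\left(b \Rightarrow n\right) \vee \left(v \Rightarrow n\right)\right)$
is never true.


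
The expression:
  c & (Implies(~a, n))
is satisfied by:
  {c: True, n: True, a: True}
  {c: True, n: True, a: False}
  {c: True, a: True, n: False}


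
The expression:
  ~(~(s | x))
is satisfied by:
  {x: True, s: True}
  {x: True, s: False}
  {s: True, x: False}


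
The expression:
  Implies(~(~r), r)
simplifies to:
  True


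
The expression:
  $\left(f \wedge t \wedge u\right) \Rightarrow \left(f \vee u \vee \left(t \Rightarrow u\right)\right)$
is always true.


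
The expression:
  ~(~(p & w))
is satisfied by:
  {p: True, w: True}


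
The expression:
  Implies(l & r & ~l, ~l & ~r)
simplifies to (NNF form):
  True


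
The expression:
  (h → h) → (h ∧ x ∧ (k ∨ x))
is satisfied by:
  {h: True, x: True}


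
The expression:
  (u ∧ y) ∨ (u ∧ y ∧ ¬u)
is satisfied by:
  {u: True, y: True}


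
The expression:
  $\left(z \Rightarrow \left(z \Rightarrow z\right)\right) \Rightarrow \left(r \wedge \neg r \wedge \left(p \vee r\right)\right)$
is never true.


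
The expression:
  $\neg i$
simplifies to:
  $\neg i$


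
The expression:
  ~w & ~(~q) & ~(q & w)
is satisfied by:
  {q: True, w: False}


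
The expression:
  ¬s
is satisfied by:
  {s: False}


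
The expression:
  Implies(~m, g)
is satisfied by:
  {m: True, g: True}
  {m: True, g: False}
  {g: True, m: False}


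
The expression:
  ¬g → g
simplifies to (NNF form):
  g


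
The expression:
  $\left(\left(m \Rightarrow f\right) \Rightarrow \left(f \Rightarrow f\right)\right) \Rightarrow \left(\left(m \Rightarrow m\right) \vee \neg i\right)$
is always true.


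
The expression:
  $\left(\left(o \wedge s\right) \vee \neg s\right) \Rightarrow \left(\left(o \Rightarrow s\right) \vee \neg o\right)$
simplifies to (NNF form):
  $s \vee \neg o$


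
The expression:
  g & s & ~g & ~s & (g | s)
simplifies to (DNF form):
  False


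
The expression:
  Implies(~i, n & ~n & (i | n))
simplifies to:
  i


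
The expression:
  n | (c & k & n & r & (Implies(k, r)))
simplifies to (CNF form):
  n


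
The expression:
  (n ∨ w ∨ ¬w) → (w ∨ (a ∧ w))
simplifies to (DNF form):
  w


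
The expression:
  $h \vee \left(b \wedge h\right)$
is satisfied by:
  {h: True}


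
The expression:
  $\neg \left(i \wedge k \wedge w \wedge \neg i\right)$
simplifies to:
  $\text{True}$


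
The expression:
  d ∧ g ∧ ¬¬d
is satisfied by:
  {d: True, g: True}


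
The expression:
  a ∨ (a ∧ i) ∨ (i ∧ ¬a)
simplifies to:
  a ∨ i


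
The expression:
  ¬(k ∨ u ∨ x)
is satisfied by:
  {x: False, u: False, k: False}


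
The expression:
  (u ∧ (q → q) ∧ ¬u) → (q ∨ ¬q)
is always true.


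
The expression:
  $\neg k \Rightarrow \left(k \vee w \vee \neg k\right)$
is always true.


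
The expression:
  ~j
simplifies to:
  ~j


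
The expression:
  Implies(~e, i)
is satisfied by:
  {i: True, e: True}
  {i: True, e: False}
  {e: True, i: False}


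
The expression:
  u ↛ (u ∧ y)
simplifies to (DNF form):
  u ∧ ¬y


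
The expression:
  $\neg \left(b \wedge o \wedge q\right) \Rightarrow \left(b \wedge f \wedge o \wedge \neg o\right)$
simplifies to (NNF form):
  $b \wedge o \wedge q$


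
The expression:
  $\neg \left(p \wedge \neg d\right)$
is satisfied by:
  {d: True, p: False}
  {p: False, d: False}
  {p: True, d: True}


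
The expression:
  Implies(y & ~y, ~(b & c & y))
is always true.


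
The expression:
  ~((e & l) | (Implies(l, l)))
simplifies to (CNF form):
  False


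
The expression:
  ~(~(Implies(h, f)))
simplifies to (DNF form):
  f | ~h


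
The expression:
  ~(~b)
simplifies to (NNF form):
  b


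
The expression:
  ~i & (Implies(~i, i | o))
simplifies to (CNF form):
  o & ~i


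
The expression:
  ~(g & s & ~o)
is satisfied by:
  {o: True, s: False, g: False}
  {s: False, g: False, o: False}
  {g: True, o: True, s: False}
  {g: True, s: False, o: False}
  {o: True, s: True, g: False}
  {s: True, o: False, g: False}
  {g: True, s: True, o: True}


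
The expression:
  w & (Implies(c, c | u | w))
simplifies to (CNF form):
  w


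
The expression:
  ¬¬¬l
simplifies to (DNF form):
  ¬l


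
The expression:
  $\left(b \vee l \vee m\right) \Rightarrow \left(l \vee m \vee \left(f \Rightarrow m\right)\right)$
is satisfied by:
  {m: True, l: True, b: False, f: False}
  {m: True, l: False, b: False, f: False}
  {l: True, f: False, m: False, b: False}
  {f: False, l: False, m: False, b: False}
  {f: True, m: True, l: True, b: False}
  {f: True, m: True, l: False, b: False}
  {f: True, l: True, m: False, b: False}
  {f: True, l: False, m: False, b: False}
  {b: True, m: True, l: True, f: False}
  {b: True, m: True, l: False, f: False}
  {b: True, l: True, m: False, f: False}
  {b: True, l: False, m: False, f: False}
  {f: True, b: True, m: True, l: True}
  {f: True, b: True, m: True, l: False}
  {f: True, b: True, l: True, m: False}


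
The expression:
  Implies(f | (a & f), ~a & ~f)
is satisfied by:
  {f: False}


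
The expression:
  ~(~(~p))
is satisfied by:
  {p: False}


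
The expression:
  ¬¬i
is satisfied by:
  {i: True}


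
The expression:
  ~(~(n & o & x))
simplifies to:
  n & o & x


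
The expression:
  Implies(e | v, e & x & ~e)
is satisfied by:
  {v: False, e: False}


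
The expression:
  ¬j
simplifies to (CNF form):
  ¬j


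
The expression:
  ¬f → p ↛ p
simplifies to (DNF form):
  f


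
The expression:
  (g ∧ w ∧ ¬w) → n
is always true.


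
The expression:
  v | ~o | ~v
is always true.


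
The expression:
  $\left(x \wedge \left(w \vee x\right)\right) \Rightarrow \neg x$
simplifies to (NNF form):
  $\neg x$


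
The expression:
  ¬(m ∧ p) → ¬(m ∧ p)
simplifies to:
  True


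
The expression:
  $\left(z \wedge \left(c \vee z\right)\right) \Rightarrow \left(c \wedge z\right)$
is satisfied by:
  {c: True, z: False}
  {z: False, c: False}
  {z: True, c: True}


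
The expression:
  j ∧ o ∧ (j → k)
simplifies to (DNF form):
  j ∧ k ∧ o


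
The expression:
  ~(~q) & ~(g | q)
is never true.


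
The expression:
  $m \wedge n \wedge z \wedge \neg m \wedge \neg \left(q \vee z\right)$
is never true.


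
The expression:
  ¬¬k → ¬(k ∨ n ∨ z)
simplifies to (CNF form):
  ¬k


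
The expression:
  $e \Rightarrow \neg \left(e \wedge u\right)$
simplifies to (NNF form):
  $\neg e \vee \neg u$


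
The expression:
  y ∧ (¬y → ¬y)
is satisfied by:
  {y: True}


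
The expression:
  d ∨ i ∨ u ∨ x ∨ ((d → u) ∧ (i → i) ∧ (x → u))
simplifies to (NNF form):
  True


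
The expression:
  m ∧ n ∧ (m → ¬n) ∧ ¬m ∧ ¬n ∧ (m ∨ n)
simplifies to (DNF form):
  False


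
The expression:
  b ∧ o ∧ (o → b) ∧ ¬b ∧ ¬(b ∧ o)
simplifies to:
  False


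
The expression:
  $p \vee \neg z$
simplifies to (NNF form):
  $p \vee \neg z$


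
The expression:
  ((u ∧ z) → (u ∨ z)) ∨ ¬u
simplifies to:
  True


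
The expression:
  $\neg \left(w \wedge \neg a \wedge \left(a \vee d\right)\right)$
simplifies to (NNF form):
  $a \vee \neg d \vee \neg w$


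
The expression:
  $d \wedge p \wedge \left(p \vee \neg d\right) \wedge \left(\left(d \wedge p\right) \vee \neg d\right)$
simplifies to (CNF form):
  $d \wedge p$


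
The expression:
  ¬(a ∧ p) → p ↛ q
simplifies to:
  p ∧ (a ∨ ¬q)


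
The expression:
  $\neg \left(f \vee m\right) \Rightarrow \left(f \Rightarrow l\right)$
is always true.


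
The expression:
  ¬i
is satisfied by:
  {i: False}


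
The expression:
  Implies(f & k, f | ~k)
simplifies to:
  True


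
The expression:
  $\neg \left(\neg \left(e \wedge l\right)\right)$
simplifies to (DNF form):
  $e \wedge l$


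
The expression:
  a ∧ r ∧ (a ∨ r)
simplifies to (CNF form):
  a ∧ r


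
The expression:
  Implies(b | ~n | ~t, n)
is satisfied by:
  {n: True}


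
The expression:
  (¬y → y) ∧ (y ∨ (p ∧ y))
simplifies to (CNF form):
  y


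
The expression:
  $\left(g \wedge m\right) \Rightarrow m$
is always true.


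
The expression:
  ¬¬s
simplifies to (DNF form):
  s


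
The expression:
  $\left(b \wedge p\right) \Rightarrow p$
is always true.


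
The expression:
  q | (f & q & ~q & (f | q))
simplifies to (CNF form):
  q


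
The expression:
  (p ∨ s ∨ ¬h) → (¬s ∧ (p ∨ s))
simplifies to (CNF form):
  ¬s ∧ (h ∨ p)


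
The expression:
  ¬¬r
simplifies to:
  r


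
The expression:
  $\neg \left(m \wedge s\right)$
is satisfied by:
  {s: False, m: False}
  {m: True, s: False}
  {s: True, m: False}


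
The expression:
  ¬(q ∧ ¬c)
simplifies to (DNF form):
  c ∨ ¬q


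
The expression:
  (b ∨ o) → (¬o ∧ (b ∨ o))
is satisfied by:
  {o: False}


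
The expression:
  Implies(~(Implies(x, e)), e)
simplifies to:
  e | ~x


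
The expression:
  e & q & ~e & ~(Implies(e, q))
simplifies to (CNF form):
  False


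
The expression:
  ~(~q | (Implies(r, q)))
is never true.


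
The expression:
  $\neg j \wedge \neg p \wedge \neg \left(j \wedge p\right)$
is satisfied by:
  {p: False, j: False}


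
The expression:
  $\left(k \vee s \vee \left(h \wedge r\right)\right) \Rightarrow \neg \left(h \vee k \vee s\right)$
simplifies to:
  $\neg k \wedge \neg s \wedge \left(\neg h \vee \neg r\right)$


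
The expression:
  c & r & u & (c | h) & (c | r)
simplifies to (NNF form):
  c & r & u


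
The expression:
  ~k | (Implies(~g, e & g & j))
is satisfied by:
  {g: True, k: False}
  {k: False, g: False}
  {k: True, g: True}


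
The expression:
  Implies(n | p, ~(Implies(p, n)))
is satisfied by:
  {n: False}


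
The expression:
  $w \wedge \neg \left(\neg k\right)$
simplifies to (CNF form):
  $k \wedge w$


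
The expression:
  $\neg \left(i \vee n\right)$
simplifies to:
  $\neg i \wedge \neg n$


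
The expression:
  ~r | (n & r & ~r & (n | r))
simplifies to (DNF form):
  ~r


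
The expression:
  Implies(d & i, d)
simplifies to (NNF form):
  True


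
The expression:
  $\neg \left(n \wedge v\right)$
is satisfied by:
  {v: False, n: False}
  {n: True, v: False}
  {v: True, n: False}


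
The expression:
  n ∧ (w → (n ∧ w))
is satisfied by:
  {n: True}


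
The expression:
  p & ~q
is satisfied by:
  {p: True, q: False}


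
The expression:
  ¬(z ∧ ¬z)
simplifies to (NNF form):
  True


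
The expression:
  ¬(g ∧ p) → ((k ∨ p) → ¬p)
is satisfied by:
  {g: True, p: False}
  {p: False, g: False}
  {p: True, g: True}


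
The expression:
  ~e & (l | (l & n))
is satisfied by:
  {l: True, e: False}


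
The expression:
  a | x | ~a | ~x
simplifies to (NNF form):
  True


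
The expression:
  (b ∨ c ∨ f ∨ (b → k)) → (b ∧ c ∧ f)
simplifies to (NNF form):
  b ∧ c ∧ f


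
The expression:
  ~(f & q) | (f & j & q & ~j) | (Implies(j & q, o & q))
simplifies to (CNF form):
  o | ~f | ~j | ~q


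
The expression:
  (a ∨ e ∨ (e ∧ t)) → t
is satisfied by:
  {t: True, a: False, e: False}
  {t: True, e: True, a: False}
  {t: True, a: True, e: False}
  {t: True, e: True, a: True}
  {e: False, a: False, t: False}


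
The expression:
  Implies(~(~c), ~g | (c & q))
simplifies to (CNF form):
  q | ~c | ~g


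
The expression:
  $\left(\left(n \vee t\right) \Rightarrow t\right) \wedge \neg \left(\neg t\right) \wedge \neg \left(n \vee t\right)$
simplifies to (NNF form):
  $\text{False}$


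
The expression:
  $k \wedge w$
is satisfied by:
  {w: True, k: True}


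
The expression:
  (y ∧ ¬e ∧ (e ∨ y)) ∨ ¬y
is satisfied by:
  {e: False, y: False}
  {y: True, e: False}
  {e: True, y: False}


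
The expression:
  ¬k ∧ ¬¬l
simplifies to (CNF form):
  l ∧ ¬k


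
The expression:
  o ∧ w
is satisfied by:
  {w: True, o: True}


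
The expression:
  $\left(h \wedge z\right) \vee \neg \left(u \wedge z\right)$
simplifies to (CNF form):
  $h \vee \neg u \vee \neg z$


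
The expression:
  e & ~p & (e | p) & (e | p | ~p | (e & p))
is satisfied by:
  {e: True, p: False}


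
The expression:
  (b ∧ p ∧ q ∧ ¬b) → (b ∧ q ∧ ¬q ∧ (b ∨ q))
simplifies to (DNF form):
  True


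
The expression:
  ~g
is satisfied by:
  {g: False}


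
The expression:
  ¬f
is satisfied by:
  {f: False}


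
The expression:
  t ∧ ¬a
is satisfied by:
  {t: True, a: False}


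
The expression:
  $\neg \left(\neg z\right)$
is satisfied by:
  {z: True}


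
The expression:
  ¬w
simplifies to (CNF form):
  ¬w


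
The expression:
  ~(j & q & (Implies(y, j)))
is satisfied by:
  {q: False, j: False}
  {j: True, q: False}
  {q: True, j: False}


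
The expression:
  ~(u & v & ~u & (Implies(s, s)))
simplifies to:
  True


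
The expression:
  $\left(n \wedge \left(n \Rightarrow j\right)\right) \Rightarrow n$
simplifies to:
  $\text{True}$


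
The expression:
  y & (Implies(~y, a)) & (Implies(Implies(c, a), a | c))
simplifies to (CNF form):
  y & (a | c)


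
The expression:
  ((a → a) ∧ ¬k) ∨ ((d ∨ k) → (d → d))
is always true.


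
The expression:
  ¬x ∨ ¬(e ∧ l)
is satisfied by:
  {l: False, e: False, x: False}
  {x: True, l: False, e: False}
  {e: True, l: False, x: False}
  {x: True, e: True, l: False}
  {l: True, x: False, e: False}
  {x: True, l: True, e: False}
  {e: True, l: True, x: False}


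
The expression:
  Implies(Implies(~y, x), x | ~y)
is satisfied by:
  {x: True, y: False}
  {y: False, x: False}
  {y: True, x: True}


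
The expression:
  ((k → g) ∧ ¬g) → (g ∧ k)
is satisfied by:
  {k: True, g: True}
  {k: True, g: False}
  {g: True, k: False}


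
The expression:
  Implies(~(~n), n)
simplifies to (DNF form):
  True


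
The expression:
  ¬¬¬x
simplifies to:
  ¬x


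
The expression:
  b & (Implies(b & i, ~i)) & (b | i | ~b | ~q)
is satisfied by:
  {b: True, i: False}


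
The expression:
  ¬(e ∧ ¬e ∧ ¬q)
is always true.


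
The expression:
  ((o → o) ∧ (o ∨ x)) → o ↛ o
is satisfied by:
  {x: False, o: False}


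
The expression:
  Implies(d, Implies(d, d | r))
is always true.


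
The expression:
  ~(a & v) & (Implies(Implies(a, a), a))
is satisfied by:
  {a: True, v: False}


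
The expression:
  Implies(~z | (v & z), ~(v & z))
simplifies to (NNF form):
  ~v | ~z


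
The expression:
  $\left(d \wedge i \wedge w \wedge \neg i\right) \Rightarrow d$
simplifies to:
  $\text{True}$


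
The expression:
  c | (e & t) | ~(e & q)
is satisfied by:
  {c: True, t: True, e: False, q: False}
  {c: True, e: False, q: False, t: False}
  {t: True, e: False, q: False, c: False}
  {t: False, e: False, q: False, c: False}
  {c: True, q: True, t: True, e: False}
  {c: True, q: True, t: False, e: False}
  {q: True, t: True, c: False, e: False}
  {q: True, c: False, e: False, t: False}
  {t: True, c: True, e: True, q: False}
  {c: True, e: True, t: False, q: False}
  {t: True, e: True, c: False, q: False}
  {e: True, c: False, q: False, t: False}
  {c: True, q: True, e: True, t: True}
  {c: True, q: True, e: True, t: False}
  {q: True, e: True, t: True, c: False}


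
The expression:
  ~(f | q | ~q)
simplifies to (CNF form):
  False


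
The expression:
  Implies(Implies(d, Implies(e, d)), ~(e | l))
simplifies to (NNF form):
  ~e & ~l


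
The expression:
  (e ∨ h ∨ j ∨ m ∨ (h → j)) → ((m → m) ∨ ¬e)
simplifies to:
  True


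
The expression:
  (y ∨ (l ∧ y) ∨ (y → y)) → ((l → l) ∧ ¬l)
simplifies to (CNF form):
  ¬l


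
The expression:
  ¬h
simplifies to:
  ¬h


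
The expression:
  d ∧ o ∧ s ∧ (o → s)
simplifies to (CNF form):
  d ∧ o ∧ s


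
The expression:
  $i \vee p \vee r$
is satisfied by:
  {i: True, r: True, p: True}
  {i: True, r: True, p: False}
  {i: True, p: True, r: False}
  {i: True, p: False, r: False}
  {r: True, p: True, i: False}
  {r: True, p: False, i: False}
  {p: True, r: False, i: False}


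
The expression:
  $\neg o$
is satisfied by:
  {o: False}


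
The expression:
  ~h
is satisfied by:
  {h: False}


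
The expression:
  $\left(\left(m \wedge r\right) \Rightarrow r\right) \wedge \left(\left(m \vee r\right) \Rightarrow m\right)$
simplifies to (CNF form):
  $m \vee \neg r$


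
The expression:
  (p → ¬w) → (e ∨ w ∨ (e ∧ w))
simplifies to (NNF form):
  e ∨ w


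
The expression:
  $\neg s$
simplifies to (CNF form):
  $\neg s$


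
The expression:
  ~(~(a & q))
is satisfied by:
  {a: True, q: True}


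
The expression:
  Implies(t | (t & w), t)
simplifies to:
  True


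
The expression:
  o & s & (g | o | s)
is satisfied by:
  {s: True, o: True}


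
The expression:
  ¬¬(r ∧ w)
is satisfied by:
  {r: True, w: True}


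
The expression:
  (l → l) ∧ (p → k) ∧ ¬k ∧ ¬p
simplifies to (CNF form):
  ¬k ∧ ¬p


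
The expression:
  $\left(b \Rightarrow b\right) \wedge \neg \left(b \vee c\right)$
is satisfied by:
  {b: False, c: False}


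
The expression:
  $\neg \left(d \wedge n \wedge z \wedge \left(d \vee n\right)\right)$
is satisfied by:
  {z: False, d: False, n: False}
  {n: True, z: False, d: False}
  {d: True, z: False, n: False}
  {n: True, d: True, z: False}
  {z: True, n: False, d: False}
  {n: True, z: True, d: False}
  {d: True, z: True, n: False}


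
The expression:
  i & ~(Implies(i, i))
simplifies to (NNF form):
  False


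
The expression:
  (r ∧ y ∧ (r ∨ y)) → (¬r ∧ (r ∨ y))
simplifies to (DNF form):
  ¬r ∨ ¬y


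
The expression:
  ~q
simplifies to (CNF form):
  ~q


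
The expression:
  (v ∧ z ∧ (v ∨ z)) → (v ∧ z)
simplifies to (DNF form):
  True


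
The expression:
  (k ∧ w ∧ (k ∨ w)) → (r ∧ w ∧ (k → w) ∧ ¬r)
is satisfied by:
  {w: False, k: False}
  {k: True, w: False}
  {w: True, k: False}


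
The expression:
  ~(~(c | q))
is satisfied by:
  {q: True, c: True}
  {q: True, c: False}
  {c: True, q: False}


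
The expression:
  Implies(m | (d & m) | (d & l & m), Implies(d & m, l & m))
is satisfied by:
  {l: True, m: False, d: False}
  {m: False, d: False, l: False}
  {d: True, l: True, m: False}
  {d: True, m: False, l: False}
  {l: True, m: True, d: False}
  {m: True, l: False, d: False}
  {d: True, m: True, l: True}


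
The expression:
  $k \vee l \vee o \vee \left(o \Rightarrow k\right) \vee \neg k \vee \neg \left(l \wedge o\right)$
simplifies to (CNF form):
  $\text{True}$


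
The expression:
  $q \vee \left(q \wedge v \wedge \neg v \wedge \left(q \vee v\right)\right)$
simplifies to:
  $q$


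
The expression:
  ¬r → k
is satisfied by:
  {r: True, k: True}
  {r: True, k: False}
  {k: True, r: False}


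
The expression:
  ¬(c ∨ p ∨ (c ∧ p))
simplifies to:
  ¬c ∧ ¬p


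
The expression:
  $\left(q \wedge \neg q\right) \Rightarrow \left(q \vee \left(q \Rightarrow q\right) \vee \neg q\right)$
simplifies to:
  $\text{True}$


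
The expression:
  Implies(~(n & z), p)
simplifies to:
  p | (n & z)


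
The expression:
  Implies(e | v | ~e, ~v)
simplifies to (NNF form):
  ~v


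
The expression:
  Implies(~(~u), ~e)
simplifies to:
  ~e | ~u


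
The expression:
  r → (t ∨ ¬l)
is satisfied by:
  {t: True, l: False, r: False}
  {l: False, r: False, t: False}
  {r: True, t: True, l: False}
  {r: True, l: False, t: False}
  {t: True, l: True, r: False}
  {l: True, t: False, r: False}
  {r: True, l: True, t: True}


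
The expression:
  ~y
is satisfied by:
  {y: False}


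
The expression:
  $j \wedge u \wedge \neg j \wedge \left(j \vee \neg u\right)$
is never true.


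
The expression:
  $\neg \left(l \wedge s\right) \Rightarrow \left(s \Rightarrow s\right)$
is always true.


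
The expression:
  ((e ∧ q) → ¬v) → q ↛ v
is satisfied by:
  {e: True, q: True, v: False}
  {q: True, v: False, e: False}
  {e: True, v: True, q: True}


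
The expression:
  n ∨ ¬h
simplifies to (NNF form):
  n ∨ ¬h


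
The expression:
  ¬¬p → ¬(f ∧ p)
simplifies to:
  ¬f ∨ ¬p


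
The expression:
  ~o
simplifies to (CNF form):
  ~o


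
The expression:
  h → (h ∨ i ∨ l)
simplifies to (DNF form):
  True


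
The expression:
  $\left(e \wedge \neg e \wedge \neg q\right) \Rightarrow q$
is always true.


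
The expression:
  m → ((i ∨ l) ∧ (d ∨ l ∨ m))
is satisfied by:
  {i: True, l: True, m: False}
  {i: True, m: False, l: False}
  {l: True, m: False, i: False}
  {l: False, m: False, i: False}
  {i: True, l: True, m: True}
  {i: True, m: True, l: False}
  {l: True, m: True, i: False}


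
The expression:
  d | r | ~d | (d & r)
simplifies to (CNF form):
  True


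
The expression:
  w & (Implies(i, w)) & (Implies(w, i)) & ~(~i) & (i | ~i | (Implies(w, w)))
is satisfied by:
  {i: True, w: True}


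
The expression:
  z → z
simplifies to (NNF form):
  True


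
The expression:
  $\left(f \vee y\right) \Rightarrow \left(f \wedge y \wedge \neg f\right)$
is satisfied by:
  {y: False, f: False}


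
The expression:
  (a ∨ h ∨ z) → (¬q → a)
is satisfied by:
  {a: True, q: True, z: False, h: False}
  {a: True, q: True, h: True, z: False}
  {a: True, q: True, z: True, h: False}
  {a: True, q: True, h: True, z: True}
  {a: True, z: False, h: False, q: False}
  {a: True, h: True, z: False, q: False}
  {a: True, z: True, h: False, q: False}
  {a: True, h: True, z: True, q: False}
  {q: True, z: False, h: False, a: False}
  {h: True, q: True, z: False, a: False}
  {q: True, z: True, h: False, a: False}
  {h: True, q: True, z: True, a: False}
  {q: False, z: False, h: False, a: False}


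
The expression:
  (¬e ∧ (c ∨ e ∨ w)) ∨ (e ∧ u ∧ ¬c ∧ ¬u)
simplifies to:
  ¬e ∧ (c ∨ w)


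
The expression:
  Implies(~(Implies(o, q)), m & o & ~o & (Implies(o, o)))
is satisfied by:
  {q: True, o: False}
  {o: False, q: False}
  {o: True, q: True}


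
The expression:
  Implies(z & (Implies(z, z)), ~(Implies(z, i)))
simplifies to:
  ~i | ~z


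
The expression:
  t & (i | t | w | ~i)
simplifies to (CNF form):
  t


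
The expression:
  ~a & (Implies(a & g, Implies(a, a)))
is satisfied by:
  {a: False}


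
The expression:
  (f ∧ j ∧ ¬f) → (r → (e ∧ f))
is always true.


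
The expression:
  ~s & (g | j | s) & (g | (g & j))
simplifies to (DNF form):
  g & ~s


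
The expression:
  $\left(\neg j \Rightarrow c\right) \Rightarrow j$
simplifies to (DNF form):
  $j \vee \neg c$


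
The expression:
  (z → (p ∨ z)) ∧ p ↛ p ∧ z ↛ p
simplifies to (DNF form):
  False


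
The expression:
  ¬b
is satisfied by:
  {b: False}


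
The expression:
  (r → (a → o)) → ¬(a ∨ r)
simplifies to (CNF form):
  (a ∨ ¬r) ∧ (r ∨ ¬a) ∧ (¬o ∨ ¬r)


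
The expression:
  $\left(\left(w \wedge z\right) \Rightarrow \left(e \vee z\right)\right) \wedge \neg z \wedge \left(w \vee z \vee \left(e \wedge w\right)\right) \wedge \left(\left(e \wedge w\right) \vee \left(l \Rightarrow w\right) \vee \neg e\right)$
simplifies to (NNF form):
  $w \wedge \neg z$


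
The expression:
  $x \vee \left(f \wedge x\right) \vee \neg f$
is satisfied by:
  {x: True, f: False}
  {f: False, x: False}
  {f: True, x: True}


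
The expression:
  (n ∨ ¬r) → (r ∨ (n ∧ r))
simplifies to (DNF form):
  r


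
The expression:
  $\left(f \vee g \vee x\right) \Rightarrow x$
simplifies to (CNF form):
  $\left(x \vee \neg f\right) \wedge \left(x \vee \neg g\right)$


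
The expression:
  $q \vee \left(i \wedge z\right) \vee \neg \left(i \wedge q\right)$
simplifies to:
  $\text{True}$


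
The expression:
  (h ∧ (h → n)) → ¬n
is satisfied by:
  {h: False, n: False}
  {n: True, h: False}
  {h: True, n: False}


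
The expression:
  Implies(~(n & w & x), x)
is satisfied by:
  {x: True}


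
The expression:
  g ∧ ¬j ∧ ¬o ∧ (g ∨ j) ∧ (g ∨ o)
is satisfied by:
  {g: True, o: False, j: False}


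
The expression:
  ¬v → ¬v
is always true.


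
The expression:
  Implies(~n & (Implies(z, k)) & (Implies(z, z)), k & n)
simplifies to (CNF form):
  (n | z) & (n | ~k)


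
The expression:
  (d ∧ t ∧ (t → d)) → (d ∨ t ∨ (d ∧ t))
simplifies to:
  True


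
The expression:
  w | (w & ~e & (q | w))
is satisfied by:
  {w: True}


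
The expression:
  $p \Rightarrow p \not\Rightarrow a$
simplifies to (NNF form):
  $\neg a \vee \neg p$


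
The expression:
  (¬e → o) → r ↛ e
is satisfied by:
  {r: True, e: False, o: False}
  {e: False, o: False, r: False}
  {r: True, o: True, e: False}


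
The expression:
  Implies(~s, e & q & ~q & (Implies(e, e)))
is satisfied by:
  {s: True}


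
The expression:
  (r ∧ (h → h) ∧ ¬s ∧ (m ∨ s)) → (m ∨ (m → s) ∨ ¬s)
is always true.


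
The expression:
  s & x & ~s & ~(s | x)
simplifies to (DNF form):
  False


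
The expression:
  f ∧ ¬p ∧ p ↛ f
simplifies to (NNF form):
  False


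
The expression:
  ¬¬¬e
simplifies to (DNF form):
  ¬e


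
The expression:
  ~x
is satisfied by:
  {x: False}


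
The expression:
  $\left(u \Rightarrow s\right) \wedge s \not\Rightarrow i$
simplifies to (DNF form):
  $s \wedge \neg i$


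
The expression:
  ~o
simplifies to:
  ~o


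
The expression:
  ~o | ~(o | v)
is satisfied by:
  {o: False}


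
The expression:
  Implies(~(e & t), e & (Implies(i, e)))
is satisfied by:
  {e: True}


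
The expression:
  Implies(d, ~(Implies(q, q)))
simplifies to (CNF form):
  ~d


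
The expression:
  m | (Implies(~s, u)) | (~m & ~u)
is always true.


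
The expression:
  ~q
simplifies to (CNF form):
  ~q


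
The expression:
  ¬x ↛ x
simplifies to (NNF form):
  True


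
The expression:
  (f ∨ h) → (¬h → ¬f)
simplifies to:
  h ∨ ¬f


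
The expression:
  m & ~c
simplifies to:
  m & ~c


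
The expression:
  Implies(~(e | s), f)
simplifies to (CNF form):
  e | f | s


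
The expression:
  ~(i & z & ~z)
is always true.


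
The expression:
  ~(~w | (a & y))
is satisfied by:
  {w: True, y: False, a: False}
  {a: True, w: True, y: False}
  {y: True, w: True, a: False}


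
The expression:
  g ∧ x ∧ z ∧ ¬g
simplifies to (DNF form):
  False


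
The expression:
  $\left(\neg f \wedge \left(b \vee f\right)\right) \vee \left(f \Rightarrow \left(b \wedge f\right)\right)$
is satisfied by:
  {b: True, f: False}
  {f: False, b: False}
  {f: True, b: True}


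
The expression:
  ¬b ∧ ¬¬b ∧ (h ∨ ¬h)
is never true.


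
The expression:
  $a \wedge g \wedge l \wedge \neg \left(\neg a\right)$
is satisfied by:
  {a: True, g: True, l: True}


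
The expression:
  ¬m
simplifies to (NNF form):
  ¬m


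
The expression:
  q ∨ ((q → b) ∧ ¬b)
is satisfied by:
  {q: True, b: False}
  {b: False, q: False}
  {b: True, q: True}


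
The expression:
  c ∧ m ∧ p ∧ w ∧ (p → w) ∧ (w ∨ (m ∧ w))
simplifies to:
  c ∧ m ∧ p ∧ w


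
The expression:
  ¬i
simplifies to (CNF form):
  ¬i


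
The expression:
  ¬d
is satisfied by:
  {d: False}


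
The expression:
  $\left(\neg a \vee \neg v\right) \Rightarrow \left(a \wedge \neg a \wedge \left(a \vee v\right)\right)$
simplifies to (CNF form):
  $a \wedge v$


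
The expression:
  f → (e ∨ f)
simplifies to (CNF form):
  True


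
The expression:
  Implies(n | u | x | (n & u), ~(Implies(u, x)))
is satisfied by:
  {u: True, x: False, n: False}
  {x: False, n: False, u: False}
  {n: True, u: True, x: False}


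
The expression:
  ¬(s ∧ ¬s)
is always true.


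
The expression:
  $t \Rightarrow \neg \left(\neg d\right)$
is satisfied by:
  {d: True, t: False}
  {t: False, d: False}
  {t: True, d: True}


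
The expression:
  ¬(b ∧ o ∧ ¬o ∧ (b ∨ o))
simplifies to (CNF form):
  True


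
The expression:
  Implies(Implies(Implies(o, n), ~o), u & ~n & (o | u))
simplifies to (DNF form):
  (n & o) | (u & ~n)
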